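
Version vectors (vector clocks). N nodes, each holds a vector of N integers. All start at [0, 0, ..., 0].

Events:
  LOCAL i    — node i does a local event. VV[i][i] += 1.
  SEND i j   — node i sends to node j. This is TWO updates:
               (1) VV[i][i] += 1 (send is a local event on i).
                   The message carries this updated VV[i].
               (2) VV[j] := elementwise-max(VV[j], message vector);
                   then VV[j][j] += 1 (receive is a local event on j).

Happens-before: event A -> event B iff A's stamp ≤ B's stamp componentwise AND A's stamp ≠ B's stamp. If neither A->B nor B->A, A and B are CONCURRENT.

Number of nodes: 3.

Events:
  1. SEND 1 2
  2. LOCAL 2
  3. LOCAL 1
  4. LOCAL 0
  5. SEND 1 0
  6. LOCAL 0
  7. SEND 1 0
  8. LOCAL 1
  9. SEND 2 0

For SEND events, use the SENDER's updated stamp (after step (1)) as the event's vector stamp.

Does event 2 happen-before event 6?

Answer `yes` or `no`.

Answer: no

Derivation:
Initial: VV[0]=[0, 0, 0]
Initial: VV[1]=[0, 0, 0]
Initial: VV[2]=[0, 0, 0]
Event 1: SEND 1->2: VV[1][1]++ -> VV[1]=[0, 1, 0], msg_vec=[0, 1, 0]; VV[2]=max(VV[2],msg_vec) then VV[2][2]++ -> VV[2]=[0, 1, 1]
Event 2: LOCAL 2: VV[2][2]++ -> VV[2]=[0, 1, 2]
Event 3: LOCAL 1: VV[1][1]++ -> VV[1]=[0, 2, 0]
Event 4: LOCAL 0: VV[0][0]++ -> VV[0]=[1, 0, 0]
Event 5: SEND 1->0: VV[1][1]++ -> VV[1]=[0, 3, 0], msg_vec=[0, 3, 0]; VV[0]=max(VV[0],msg_vec) then VV[0][0]++ -> VV[0]=[2, 3, 0]
Event 6: LOCAL 0: VV[0][0]++ -> VV[0]=[3, 3, 0]
Event 7: SEND 1->0: VV[1][1]++ -> VV[1]=[0, 4, 0], msg_vec=[0, 4, 0]; VV[0]=max(VV[0],msg_vec) then VV[0][0]++ -> VV[0]=[4, 4, 0]
Event 8: LOCAL 1: VV[1][1]++ -> VV[1]=[0, 5, 0]
Event 9: SEND 2->0: VV[2][2]++ -> VV[2]=[0, 1, 3], msg_vec=[0, 1, 3]; VV[0]=max(VV[0],msg_vec) then VV[0][0]++ -> VV[0]=[5, 4, 3]
Event 2 stamp: [0, 1, 2]
Event 6 stamp: [3, 3, 0]
[0, 1, 2] <= [3, 3, 0]? False. Equal? False. Happens-before: False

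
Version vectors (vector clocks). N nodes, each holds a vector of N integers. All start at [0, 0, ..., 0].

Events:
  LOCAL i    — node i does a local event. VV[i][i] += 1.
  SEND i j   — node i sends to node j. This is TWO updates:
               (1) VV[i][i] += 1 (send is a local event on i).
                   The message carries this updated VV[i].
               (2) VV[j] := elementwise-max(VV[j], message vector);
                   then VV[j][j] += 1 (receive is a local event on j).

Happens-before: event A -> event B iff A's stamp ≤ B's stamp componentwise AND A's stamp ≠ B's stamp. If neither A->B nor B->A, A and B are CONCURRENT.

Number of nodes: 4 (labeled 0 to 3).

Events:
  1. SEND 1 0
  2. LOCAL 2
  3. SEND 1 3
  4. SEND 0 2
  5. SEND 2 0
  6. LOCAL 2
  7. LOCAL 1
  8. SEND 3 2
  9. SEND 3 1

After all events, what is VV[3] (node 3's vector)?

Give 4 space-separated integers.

Initial: VV[0]=[0, 0, 0, 0]
Initial: VV[1]=[0, 0, 0, 0]
Initial: VV[2]=[0, 0, 0, 0]
Initial: VV[3]=[0, 0, 0, 0]
Event 1: SEND 1->0: VV[1][1]++ -> VV[1]=[0, 1, 0, 0], msg_vec=[0, 1, 0, 0]; VV[0]=max(VV[0],msg_vec) then VV[0][0]++ -> VV[0]=[1, 1, 0, 0]
Event 2: LOCAL 2: VV[2][2]++ -> VV[2]=[0, 0, 1, 0]
Event 3: SEND 1->3: VV[1][1]++ -> VV[1]=[0, 2, 0, 0], msg_vec=[0, 2, 0, 0]; VV[3]=max(VV[3],msg_vec) then VV[3][3]++ -> VV[3]=[0, 2, 0, 1]
Event 4: SEND 0->2: VV[0][0]++ -> VV[0]=[2, 1, 0, 0], msg_vec=[2, 1, 0, 0]; VV[2]=max(VV[2],msg_vec) then VV[2][2]++ -> VV[2]=[2, 1, 2, 0]
Event 5: SEND 2->0: VV[2][2]++ -> VV[2]=[2, 1, 3, 0], msg_vec=[2, 1, 3, 0]; VV[0]=max(VV[0],msg_vec) then VV[0][0]++ -> VV[0]=[3, 1, 3, 0]
Event 6: LOCAL 2: VV[2][2]++ -> VV[2]=[2, 1, 4, 0]
Event 7: LOCAL 1: VV[1][1]++ -> VV[1]=[0, 3, 0, 0]
Event 8: SEND 3->2: VV[3][3]++ -> VV[3]=[0, 2, 0, 2], msg_vec=[0, 2, 0, 2]; VV[2]=max(VV[2],msg_vec) then VV[2][2]++ -> VV[2]=[2, 2, 5, 2]
Event 9: SEND 3->1: VV[3][3]++ -> VV[3]=[0, 2, 0, 3], msg_vec=[0, 2, 0, 3]; VV[1]=max(VV[1],msg_vec) then VV[1][1]++ -> VV[1]=[0, 4, 0, 3]
Final vectors: VV[0]=[3, 1, 3, 0]; VV[1]=[0, 4, 0, 3]; VV[2]=[2, 2, 5, 2]; VV[3]=[0, 2, 0, 3]

Answer: 0 2 0 3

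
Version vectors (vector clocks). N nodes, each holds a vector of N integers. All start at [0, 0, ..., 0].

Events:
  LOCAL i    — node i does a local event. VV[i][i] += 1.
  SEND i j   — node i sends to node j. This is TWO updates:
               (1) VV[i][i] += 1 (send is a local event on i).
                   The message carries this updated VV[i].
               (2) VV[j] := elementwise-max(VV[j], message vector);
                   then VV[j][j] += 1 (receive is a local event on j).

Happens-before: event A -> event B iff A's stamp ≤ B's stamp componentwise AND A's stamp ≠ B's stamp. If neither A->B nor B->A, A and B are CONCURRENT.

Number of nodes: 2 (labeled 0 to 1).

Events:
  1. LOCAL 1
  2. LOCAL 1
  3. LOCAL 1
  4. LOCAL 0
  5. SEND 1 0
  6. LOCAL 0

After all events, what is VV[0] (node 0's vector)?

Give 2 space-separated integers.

Answer: 3 4

Derivation:
Initial: VV[0]=[0, 0]
Initial: VV[1]=[0, 0]
Event 1: LOCAL 1: VV[1][1]++ -> VV[1]=[0, 1]
Event 2: LOCAL 1: VV[1][1]++ -> VV[1]=[0, 2]
Event 3: LOCAL 1: VV[1][1]++ -> VV[1]=[0, 3]
Event 4: LOCAL 0: VV[0][0]++ -> VV[0]=[1, 0]
Event 5: SEND 1->0: VV[1][1]++ -> VV[1]=[0, 4], msg_vec=[0, 4]; VV[0]=max(VV[0],msg_vec) then VV[0][0]++ -> VV[0]=[2, 4]
Event 6: LOCAL 0: VV[0][0]++ -> VV[0]=[3, 4]
Final vectors: VV[0]=[3, 4]; VV[1]=[0, 4]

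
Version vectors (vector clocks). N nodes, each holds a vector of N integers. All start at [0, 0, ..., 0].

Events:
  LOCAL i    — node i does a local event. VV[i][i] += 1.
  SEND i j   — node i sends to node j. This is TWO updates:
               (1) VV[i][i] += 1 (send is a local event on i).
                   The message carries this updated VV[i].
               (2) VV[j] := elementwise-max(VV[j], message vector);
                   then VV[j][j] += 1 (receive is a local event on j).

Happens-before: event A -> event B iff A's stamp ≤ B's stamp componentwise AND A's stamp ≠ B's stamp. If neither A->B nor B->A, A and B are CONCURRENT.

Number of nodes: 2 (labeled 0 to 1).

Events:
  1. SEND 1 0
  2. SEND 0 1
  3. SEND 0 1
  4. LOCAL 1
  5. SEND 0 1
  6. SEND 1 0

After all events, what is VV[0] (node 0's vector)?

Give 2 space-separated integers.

Initial: VV[0]=[0, 0]
Initial: VV[1]=[0, 0]
Event 1: SEND 1->0: VV[1][1]++ -> VV[1]=[0, 1], msg_vec=[0, 1]; VV[0]=max(VV[0],msg_vec) then VV[0][0]++ -> VV[0]=[1, 1]
Event 2: SEND 0->1: VV[0][0]++ -> VV[0]=[2, 1], msg_vec=[2, 1]; VV[1]=max(VV[1],msg_vec) then VV[1][1]++ -> VV[1]=[2, 2]
Event 3: SEND 0->1: VV[0][0]++ -> VV[0]=[3, 1], msg_vec=[3, 1]; VV[1]=max(VV[1],msg_vec) then VV[1][1]++ -> VV[1]=[3, 3]
Event 4: LOCAL 1: VV[1][1]++ -> VV[1]=[3, 4]
Event 5: SEND 0->1: VV[0][0]++ -> VV[0]=[4, 1], msg_vec=[4, 1]; VV[1]=max(VV[1],msg_vec) then VV[1][1]++ -> VV[1]=[4, 5]
Event 6: SEND 1->0: VV[1][1]++ -> VV[1]=[4, 6], msg_vec=[4, 6]; VV[0]=max(VV[0],msg_vec) then VV[0][0]++ -> VV[0]=[5, 6]
Final vectors: VV[0]=[5, 6]; VV[1]=[4, 6]

Answer: 5 6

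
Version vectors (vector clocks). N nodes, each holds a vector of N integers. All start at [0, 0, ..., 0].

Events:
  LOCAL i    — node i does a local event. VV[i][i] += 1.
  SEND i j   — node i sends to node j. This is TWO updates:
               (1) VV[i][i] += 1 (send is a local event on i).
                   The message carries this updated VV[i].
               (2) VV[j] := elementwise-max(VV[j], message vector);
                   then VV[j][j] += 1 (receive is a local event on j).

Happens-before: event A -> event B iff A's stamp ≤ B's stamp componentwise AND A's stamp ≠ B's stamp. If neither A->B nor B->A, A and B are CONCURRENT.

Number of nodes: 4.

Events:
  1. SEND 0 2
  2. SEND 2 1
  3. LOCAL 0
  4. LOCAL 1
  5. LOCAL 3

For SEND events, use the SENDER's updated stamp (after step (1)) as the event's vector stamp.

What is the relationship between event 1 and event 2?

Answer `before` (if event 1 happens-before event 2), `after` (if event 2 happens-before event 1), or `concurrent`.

Initial: VV[0]=[0, 0, 0, 0]
Initial: VV[1]=[0, 0, 0, 0]
Initial: VV[2]=[0, 0, 0, 0]
Initial: VV[3]=[0, 0, 0, 0]
Event 1: SEND 0->2: VV[0][0]++ -> VV[0]=[1, 0, 0, 0], msg_vec=[1, 0, 0, 0]; VV[2]=max(VV[2],msg_vec) then VV[2][2]++ -> VV[2]=[1, 0, 1, 0]
Event 2: SEND 2->1: VV[2][2]++ -> VV[2]=[1, 0, 2, 0], msg_vec=[1, 0, 2, 0]; VV[1]=max(VV[1],msg_vec) then VV[1][1]++ -> VV[1]=[1, 1, 2, 0]
Event 3: LOCAL 0: VV[0][0]++ -> VV[0]=[2, 0, 0, 0]
Event 4: LOCAL 1: VV[1][1]++ -> VV[1]=[1, 2, 2, 0]
Event 5: LOCAL 3: VV[3][3]++ -> VV[3]=[0, 0, 0, 1]
Event 1 stamp: [1, 0, 0, 0]
Event 2 stamp: [1, 0, 2, 0]
[1, 0, 0, 0] <= [1, 0, 2, 0]? True
[1, 0, 2, 0] <= [1, 0, 0, 0]? False
Relation: before

Answer: before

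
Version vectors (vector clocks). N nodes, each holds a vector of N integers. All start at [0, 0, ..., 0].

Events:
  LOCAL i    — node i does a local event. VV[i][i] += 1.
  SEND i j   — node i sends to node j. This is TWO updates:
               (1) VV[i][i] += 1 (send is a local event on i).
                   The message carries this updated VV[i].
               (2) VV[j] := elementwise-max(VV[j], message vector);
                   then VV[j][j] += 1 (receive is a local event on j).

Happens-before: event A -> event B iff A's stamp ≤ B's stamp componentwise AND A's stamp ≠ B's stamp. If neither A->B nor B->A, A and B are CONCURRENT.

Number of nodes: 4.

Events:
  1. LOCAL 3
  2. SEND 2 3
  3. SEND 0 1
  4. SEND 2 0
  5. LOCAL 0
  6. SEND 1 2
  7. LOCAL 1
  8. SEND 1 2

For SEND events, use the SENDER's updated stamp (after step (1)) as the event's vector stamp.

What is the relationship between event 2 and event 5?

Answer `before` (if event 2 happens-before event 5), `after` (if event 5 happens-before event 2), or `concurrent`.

Initial: VV[0]=[0, 0, 0, 0]
Initial: VV[1]=[0, 0, 0, 0]
Initial: VV[2]=[0, 0, 0, 0]
Initial: VV[3]=[0, 0, 0, 0]
Event 1: LOCAL 3: VV[3][3]++ -> VV[3]=[0, 0, 0, 1]
Event 2: SEND 2->3: VV[2][2]++ -> VV[2]=[0, 0, 1, 0], msg_vec=[0, 0, 1, 0]; VV[3]=max(VV[3],msg_vec) then VV[3][3]++ -> VV[3]=[0, 0, 1, 2]
Event 3: SEND 0->1: VV[0][0]++ -> VV[0]=[1, 0, 0, 0], msg_vec=[1, 0, 0, 0]; VV[1]=max(VV[1],msg_vec) then VV[1][1]++ -> VV[1]=[1, 1, 0, 0]
Event 4: SEND 2->0: VV[2][2]++ -> VV[2]=[0, 0, 2, 0], msg_vec=[0, 0, 2, 0]; VV[0]=max(VV[0],msg_vec) then VV[0][0]++ -> VV[0]=[2, 0, 2, 0]
Event 5: LOCAL 0: VV[0][0]++ -> VV[0]=[3, 0, 2, 0]
Event 6: SEND 1->2: VV[1][1]++ -> VV[1]=[1, 2, 0, 0], msg_vec=[1, 2, 0, 0]; VV[2]=max(VV[2],msg_vec) then VV[2][2]++ -> VV[2]=[1, 2, 3, 0]
Event 7: LOCAL 1: VV[1][1]++ -> VV[1]=[1, 3, 0, 0]
Event 8: SEND 1->2: VV[1][1]++ -> VV[1]=[1, 4, 0, 0], msg_vec=[1, 4, 0, 0]; VV[2]=max(VV[2],msg_vec) then VV[2][2]++ -> VV[2]=[1, 4, 4, 0]
Event 2 stamp: [0, 0, 1, 0]
Event 5 stamp: [3, 0, 2, 0]
[0, 0, 1, 0] <= [3, 0, 2, 0]? True
[3, 0, 2, 0] <= [0, 0, 1, 0]? False
Relation: before

Answer: before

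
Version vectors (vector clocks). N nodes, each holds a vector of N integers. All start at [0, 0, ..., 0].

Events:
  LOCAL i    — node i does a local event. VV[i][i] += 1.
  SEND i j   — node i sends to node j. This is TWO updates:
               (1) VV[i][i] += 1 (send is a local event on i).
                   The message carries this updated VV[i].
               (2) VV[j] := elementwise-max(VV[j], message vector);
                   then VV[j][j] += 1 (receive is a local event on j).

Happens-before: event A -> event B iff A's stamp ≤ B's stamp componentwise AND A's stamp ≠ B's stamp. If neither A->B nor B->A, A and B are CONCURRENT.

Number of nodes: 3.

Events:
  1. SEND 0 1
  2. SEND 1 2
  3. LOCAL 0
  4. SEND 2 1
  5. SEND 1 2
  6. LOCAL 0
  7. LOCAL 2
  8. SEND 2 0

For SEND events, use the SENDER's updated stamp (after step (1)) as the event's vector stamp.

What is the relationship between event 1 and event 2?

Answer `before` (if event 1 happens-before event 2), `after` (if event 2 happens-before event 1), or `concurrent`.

Answer: before

Derivation:
Initial: VV[0]=[0, 0, 0]
Initial: VV[1]=[0, 0, 0]
Initial: VV[2]=[0, 0, 0]
Event 1: SEND 0->1: VV[0][0]++ -> VV[0]=[1, 0, 0], msg_vec=[1, 0, 0]; VV[1]=max(VV[1],msg_vec) then VV[1][1]++ -> VV[1]=[1, 1, 0]
Event 2: SEND 1->2: VV[1][1]++ -> VV[1]=[1, 2, 0], msg_vec=[1, 2, 0]; VV[2]=max(VV[2],msg_vec) then VV[2][2]++ -> VV[2]=[1, 2, 1]
Event 3: LOCAL 0: VV[0][0]++ -> VV[0]=[2, 0, 0]
Event 4: SEND 2->1: VV[2][2]++ -> VV[2]=[1, 2, 2], msg_vec=[1, 2, 2]; VV[1]=max(VV[1],msg_vec) then VV[1][1]++ -> VV[1]=[1, 3, 2]
Event 5: SEND 1->2: VV[1][1]++ -> VV[1]=[1, 4, 2], msg_vec=[1, 4, 2]; VV[2]=max(VV[2],msg_vec) then VV[2][2]++ -> VV[2]=[1, 4, 3]
Event 6: LOCAL 0: VV[0][0]++ -> VV[0]=[3, 0, 0]
Event 7: LOCAL 2: VV[2][2]++ -> VV[2]=[1, 4, 4]
Event 8: SEND 2->0: VV[2][2]++ -> VV[2]=[1, 4, 5], msg_vec=[1, 4, 5]; VV[0]=max(VV[0],msg_vec) then VV[0][0]++ -> VV[0]=[4, 4, 5]
Event 1 stamp: [1, 0, 0]
Event 2 stamp: [1, 2, 0]
[1, 0, 0] <= [1, 2, 0]? True
[1, 2, 0] <= [1, 0, 0]? False
Relation: before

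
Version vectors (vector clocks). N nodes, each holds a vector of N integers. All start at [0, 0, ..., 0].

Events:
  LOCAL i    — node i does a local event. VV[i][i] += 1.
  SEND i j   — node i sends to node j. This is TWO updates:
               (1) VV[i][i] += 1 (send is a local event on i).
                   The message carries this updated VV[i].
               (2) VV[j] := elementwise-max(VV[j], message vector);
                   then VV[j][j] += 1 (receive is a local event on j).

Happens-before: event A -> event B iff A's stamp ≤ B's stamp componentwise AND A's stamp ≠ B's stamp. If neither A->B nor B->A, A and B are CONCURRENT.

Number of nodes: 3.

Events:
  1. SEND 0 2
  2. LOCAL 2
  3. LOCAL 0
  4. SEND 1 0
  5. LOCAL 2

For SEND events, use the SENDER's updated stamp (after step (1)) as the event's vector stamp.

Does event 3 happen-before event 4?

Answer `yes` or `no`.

Initial: VV[0]=[0, 0, 0]
Initial: VV[1]=[0, 0, 0]
Initial: VV[2]=[0, 0, 0]
Event 1: SEND 0->2: VV[0][0]++ -> VV[0]=[1, 0, 0], msg_vec=[1, 0, 0]; VV[2]=max(VV[2],msg_vec) then VV[2][2]++ -> VV[2]=[1, 0, 1]
Event 2: LOCAL 2: VV[2][2]++ -> VV[2]=[1, 0, 2]
Event 3: LOCAL 0: VV[0][0]++ -> VV[0]=[2, 0, 0]
Event 4: SEND 1->0: VV[1][1]++ -> VV[1]=[0, 1, 0], msg_vec=[0, 1, 0]; VV[0]=max(VV[0],msg_vec) then VV[0][0]++ -> VV[0]=[3, 1, 0]
Event 5: LOCAL 2: VV[2][2]++ -> VV[2]=[1, 0, 3]
Event 3 stamp: [2, 0, 0]
Event 4 stamp: [0, 1, 0]
[2, 0, 0] <= [0, 1, 0]? False. Equal? False. Happens-before: False

Answer: no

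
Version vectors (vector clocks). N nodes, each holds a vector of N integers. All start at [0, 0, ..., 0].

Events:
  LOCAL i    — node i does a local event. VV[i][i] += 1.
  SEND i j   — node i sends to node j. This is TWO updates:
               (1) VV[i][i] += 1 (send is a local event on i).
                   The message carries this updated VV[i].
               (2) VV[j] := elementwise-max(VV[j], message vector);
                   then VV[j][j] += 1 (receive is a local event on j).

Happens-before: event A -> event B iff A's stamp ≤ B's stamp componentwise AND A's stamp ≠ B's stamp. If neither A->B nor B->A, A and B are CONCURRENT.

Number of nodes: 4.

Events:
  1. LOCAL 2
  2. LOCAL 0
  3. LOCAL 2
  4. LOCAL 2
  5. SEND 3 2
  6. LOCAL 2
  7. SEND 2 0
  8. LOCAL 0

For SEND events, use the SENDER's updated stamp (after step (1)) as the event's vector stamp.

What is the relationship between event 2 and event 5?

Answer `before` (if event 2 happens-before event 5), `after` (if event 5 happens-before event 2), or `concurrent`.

Initial: VV[0]=[0, 0, 0, 0]
Initial: VV[1]=[0, 0, 0, 0]
Initial: VV[2]=[0, 0, 0, 0]
Initial: VV[3]=[0, 0, 0, 0]
Event 1: LOCAL 2: VV[2][2]++ -> VV[2]=[0, 0, 1, 0]
Event 2: LOCAL 0: VV[0][0]++ -> VV[0]=[1, 0, 0, 0]
Event 3: LOCAL 2: VV[2][2]++ -> VV[2]=[0, 0, 2, 0]
Event 4: LOCAL 2: VV[2][2]++ -> VV[2]=[0, 0, 3, 0]
Event 5: SEND 3->2: VV[3][3]++ -> VV[3]=[0, 0, 0, 1], msg_vec=[0, 0, 0, 1]; VV[2]=max(VV[2],msg_vec) then VV[2][2]++ -> VV[2]=[0, 0, 4, 1]
Event 6: LOCAL 2: VV[2][2]++ -> VV[2]=[0, 0, 5, 1]
Event 7: SEND 2->0: VV[2][2]++ -> VV[2]=[0, 0, 6, 1], msg_vec=[0, 0, 6, 1]; VV[0]=max(VV[0],msg_vec) then VV[0][0]++ -> VV[0]=[2, 0, 6, 1]
Event 8: LOCAL 0: VV[0][0]++ -> VV[0]=[3, 0, 6, 1]
Event 2 stamp: [1, 0, 0, 0]
Event 5 stamp: [0, 0, 0, 1]
[1, 0, 0, 0] <= [0, 0, 0, 1]? False
[0, 0, 0, 1] <= [1, 0, 0, 0]? False
Relation: concurrent

Answer: concurrent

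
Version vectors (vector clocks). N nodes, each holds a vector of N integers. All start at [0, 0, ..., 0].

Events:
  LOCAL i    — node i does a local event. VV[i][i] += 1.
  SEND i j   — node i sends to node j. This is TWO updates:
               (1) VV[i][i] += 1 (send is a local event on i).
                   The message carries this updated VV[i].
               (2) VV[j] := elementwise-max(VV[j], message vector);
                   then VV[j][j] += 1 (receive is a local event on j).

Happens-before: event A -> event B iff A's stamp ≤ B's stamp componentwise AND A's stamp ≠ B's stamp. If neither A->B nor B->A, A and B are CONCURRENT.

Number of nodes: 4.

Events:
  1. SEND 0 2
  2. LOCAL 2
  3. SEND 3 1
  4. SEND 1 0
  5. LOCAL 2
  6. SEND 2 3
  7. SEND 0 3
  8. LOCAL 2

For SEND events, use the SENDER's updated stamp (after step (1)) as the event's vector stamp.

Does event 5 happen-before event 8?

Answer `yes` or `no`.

Answer: yes

Derivation:
Initial: VV[0]=[0, 0, 0, 0]
Initial: VV[1]=[0, 0, 0, 0]
Initial: VV[2]=[0, 0, 0, 0]
Initial: VV[3]=[0, 0, 0, 0]
Event 1: SEND 0->2: VV[0][0]++ -> VV[0]=[1, 0, 0, 0], msg_vec=[1, 0, 0, 0]; VV[2]=max(VV[2],msg_vec) then VV[2][2]++ -> VV[2]=[1, 0, 1, 0]
Event 2: LOCAL 2: VV[2][2]++ -> VV[2]=[1, 0, 2, 0]
Event 3: SEND 3->1: VV[3][3]++ -> VV[3]=[0, 0, 0, 1], msg_vec=[0, 0, 0, 1]; VV[1]=max(VV[1],msg_vec) then VV[1][1]++ -> VV[1]=[0, 1, 0, 1]
Event 4: SEND 1->0: VV[1][1]++ -> VV[1]=[0, 2, 0, 1], msg_vec=[0, 2, 0, 1]; VV[0]=max(VV[0],msg_vec) then VV[0][0]++ -> VV[0]=[2, 2, 0, 1]
Event 5: LOCAL 2: VV[2][2]++ -> VV[2]=[1, 0, 3, 0]
Event 6: SEND 2->3: VV[2][2]++ -> VV[2]=[1, 0, 4, 0], msg_vec=[1, 0, 4, 0]; VV[3]=max(VV[3],msg_vec) then VV[3][3]++ -> VV[3]=[1, 0, 4, 2]
Event 7: SEND 0->3: VV[0][0]++ -> VV[0]=[3, 2, 0, 1], msg_vec=[3, 2, 0, 1]; VV[3]=max(VV[3],msg_vec) then VV[3][3]++ -> VV[3]=[3, 2, 4, 3]
Event 8: LOCAL 2: VV[2][2]++ -> VV[2]=[1, 0, 5, 0]
Event 5 stamp: [1, 0, 3, 0]
Event 8 stamp: [1, 0, 5, 0]
[1, 0, 3, 0] <= [1, 0, 5, 0]? True. Equal? False. Happens-before: True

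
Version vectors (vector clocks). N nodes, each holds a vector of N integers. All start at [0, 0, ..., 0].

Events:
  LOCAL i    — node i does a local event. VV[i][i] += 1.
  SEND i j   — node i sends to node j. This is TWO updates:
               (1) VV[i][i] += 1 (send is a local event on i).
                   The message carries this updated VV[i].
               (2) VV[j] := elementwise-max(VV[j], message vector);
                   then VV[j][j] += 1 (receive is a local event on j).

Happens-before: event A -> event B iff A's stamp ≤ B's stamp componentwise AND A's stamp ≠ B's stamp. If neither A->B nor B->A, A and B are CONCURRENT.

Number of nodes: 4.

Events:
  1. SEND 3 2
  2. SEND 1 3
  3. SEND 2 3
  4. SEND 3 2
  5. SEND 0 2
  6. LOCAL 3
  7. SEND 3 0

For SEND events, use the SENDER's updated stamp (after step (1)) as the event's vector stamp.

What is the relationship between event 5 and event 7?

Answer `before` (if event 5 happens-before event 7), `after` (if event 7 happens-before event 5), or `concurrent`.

Initial: VV[0]=[0, 0, 0, 0]
Initial: VV[1]=[0, 0, 0, 0]
Initial: VV[2]=[0, 0, 0, 0]
Initial: VV[3]=[0, 0, 0, 0]
Event 1: SEND 3->2: VV[3][3]++ -> VV[3]=[0, 0, 0, 1], msg_vec=[0, 0, 0, 1]; VV[2]=max(VV[2],msg_vec) then VV[2][2]++ -> VV[2]=[0, 0, 1, 1]
Event 2: SEND 1->3: VV[1][1]++ -> VV[1]=[0, 1, 0, 0], msg_vec=[0, 1, 0, 0]; VV[3]=max(VV[3],msg_vec) then VV[3][3]++ -> VV[3]=[0, 1, 0, 2]
Event 3: SEND 2->3: VV[2][2]++ -> VV[2]=[0, 0, 2, 1], msg_vec=[0, 0, 2, 1]; VV[3]=max(VV[3],msg_vec) then VV[3][3]++ -> VV[3]=[0, 1, 2, 3]
Event 4: SEND 3->2: VV[3][3]++ -> VV[3]=[0, 1, 2, 4], msg_vec=[0, 1, 2, 4]; VV[2]=max(VV[2],msg_vec) then VV[2][2]++ -> VV[2]=[0, 1, 3, 4]
Event 5: SEND 0->2: VV[0][0]++ -> VV[0]=[1, 0, 0, 0], msg_vec=[1, 0, 0, 0]; VV[2]=max(VV[2],msg_vec) then VV[2][2]++ -> VV[2]=[1, 1, 4, 4]
Event 6: LOCAL 3: VV[3][3]++ -> VV[3]=[0, 1, 2, 5]
Event 7: SEND 3->0: VV[3][3]++ -> VV[3]=[0, 1, 2, 6], msg_vec=[0, 1, 2, 6]; VV[0]=max(VV[0],msg_vec) then VV[0][0]++ -> VV[0]=[2, 1, 2, 6]
Event 5 stamp: [1, 0, 0, 0]
Event 7 stamp: [0, 1, 2, 6]
[1, 0, 0, 0] <= [0, 1, 2, 6]? False
[0, 1, 2, 6] <= [1, 0, 0, 0]? False
Relation: concurrent

Answer: concurrent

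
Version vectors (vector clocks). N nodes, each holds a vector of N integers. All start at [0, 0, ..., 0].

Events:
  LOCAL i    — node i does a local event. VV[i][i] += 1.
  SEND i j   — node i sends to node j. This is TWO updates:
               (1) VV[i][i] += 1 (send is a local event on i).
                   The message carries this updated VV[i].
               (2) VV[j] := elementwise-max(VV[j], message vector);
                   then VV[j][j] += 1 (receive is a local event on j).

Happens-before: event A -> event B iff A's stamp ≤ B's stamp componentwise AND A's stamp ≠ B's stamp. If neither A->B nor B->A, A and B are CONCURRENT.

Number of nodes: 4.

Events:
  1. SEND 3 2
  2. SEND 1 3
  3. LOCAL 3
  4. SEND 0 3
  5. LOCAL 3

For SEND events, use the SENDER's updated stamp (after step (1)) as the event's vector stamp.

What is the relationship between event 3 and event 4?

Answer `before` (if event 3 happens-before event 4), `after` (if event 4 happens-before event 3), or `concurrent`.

Answer: concurrent

Derivation:
Initial: VV[0]=[0, 0, 0, 0]
Initial: VV[1]=[0, 0, 0, 0]
Initial: VV[2]=[0, 0, 0, 0]
Initial: VV[3]=[0, 0, 0, 0]
Event 1: SEND 3->2: VV[3][3]++ -> VV[3]=[0, 0, 0, 1], msg_vec=[0, 0, 0, 1]; VV[2]=max(VV[2],msg_vec) then VV[2][2]++ -> VV[2]=[0, 0, 1, 1]
Event 2: SEND 1->3: VV[1][1]++ -> VV[1]=[0, 1, 0, 0], msg_vec=[0, 1, 0, 0]; VV[3]=max(VV[3],msg_vec) then VV[3][3]++ -> VV[3]=[0, 1, 0, 2]
Event 3: LOCAL 3: VV[3][3]++ -> VV[3]=[0, 1, 0, 3]
Event 4: SEND 0->3: VV[0][0]++ -> VV[0]=[1, 0, 0, 0], msg_vec=[1, 0, 0, 0]; VV[3]=max(VV[3],msg_vec) then VV[3][3]++ -> VV[3]=[1, 1, 0, 4]
Event 5: LOCAL 3: VV[3][3]++ -> VV[3]=[1, 1, 0, 5]
Event 3 stamp: [0, 1, 0, 3]
Event 4 stamp: [1, 0, 0, 0]
[0, 1, 0, 3] <= [1, 0, 0, 0]? False
[1, 0, 0, 0] <= [0, 1, 0, 3]? False
Relation: concurrent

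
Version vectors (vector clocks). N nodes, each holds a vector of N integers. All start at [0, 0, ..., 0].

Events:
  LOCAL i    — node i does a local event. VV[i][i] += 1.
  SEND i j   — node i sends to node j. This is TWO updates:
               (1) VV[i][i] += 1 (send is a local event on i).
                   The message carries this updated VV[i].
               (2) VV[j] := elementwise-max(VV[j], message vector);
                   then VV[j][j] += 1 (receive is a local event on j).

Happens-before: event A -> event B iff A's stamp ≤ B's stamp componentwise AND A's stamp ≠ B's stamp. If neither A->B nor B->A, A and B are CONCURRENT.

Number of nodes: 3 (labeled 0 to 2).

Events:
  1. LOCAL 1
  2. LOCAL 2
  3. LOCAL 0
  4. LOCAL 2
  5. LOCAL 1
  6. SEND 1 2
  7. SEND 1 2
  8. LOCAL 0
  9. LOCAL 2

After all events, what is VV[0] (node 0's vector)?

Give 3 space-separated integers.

Answer: 2 0 0

Derivation:
Initial: VV[0]=[0, 0, 0]
Initial: VV[1]=[0, 0, 0]
Initial: VV[2]=[0, 0, 0]
Event 1: LOCAL 1: VV[1][1]++ -> VV[1]=[0, 1, 0]
Event 2: LOCAL 2: VV[2][2]++ -> VV[2]=[0, 0, 1]
Event 3: LOCAL 0: VV[0][0]++ -> VV[0]=[1, 0, 0]
Event 4: LOCAL 2: VV[2][2]++ -> VV[2]=[0, 0, 2]
Event 5: LOCAL 1: VV[1][1]++ -> VV[1]=[0, 2, 0]
Event 6: SEND 1->2: VV[1][1]++ -> VV[1]=[0, 3, 0], msg_vec=[0, 3, 0]; VV[2]=max(VV[2],msg_vec) then VV[2][2]++ -> VV[2]=[0, 3, 3]
Event 7: SEND 1->2: VV[1][1]++ -> VV[1]=[0, 4, 0], msg_vec=[0, 4, 0]; VV[2]=max(VV[2],msg_vec) then VV[2][2]++ -> VV[2]=[0, 4, 4]
Event 8: LOCAL 0: VV[0][0]++ -> VV[0]=[2, 0, 0]
Event 9: LOCAL 2: VV[2][2]++ -> VV[2]=[0, 4, 5]
Final vectors: VV[0]=[2, 0, 0]; VV[1]=[0, 4, 0]; VV[2]=[0, 4, 5]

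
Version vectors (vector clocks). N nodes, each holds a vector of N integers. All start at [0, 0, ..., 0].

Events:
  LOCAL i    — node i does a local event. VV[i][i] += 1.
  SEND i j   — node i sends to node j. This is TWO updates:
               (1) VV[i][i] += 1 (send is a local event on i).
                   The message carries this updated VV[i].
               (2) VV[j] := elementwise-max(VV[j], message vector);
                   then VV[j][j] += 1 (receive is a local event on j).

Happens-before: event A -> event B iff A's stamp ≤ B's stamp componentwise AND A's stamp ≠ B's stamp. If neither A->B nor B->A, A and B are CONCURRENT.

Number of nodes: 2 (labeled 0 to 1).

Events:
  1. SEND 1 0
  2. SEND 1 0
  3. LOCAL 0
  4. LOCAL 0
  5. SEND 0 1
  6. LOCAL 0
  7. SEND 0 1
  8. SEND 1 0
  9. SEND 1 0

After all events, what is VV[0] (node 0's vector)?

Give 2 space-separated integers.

Initial: VV[0]=[0, 0]
Initial: VV[1]=[0, 0]
Event 1: SEND 1->0: VV[1][1]++ -> VV[1]=[0, 1], msg_vec=[0, 1]; VV[0]=max(VV[0],msg_vec) then VV[0][0]++ -> VV[0]=[1, 1]
Event 2: SEND 1->0: VV[1][1]++ -> VV[1]=[0, 2], msg_vec=[0, 2]; VV[0]=max(VV[0],msg_vec) then VV[0][0]++ -> VV[0]=[2, 2]
Event 3: LOCAL 0: VV[0][0]++ -> VV[0]=[3, 2]
Event 4: LOCAL 0: VV[0][0]++ -> VV[0]=[4, 2]
Event 5: SEND 0->1: VV[0][0]++ -> VV[0]=[5, 2], msg_vec=[5, 2]; VV[1]=max(VV[1],msg_vec) then VV[1][1]++ -> VV[1]=[5, 3]
Event 6: LOCAL 0: VV[0][0]++ -> VV[0]=[6, 2]
Event 7: SEND 0->1: VV[0][0]++ -> VV[0]=[7, 2], msg_vec=[7, 2]; VV[1]=max(VV[1],msg_vec) then VV[1][1]++ -> VV[1]=[7, 4]
Event 8: SEND 1->0: VV[1][1]++ -> VV[1]=[7, 5], msg_vec=[7, 5]; VV[0]=max(VV[0],msg_vec) then VV[0][0]++ -> VV[0]=[8, 5]
Event 9: SEND 1->0: VV[1][1]++ -> VV[1]=[7, 6], msg_vec=[7, 6]; VV[0]=max(VV[0],msg_vec) then VV[0][0]++ -> VV[0]=[9, 6]
Final vectors: VV[0]=[9, 6]; VV[1]=[7, 6]

Answer: 9 6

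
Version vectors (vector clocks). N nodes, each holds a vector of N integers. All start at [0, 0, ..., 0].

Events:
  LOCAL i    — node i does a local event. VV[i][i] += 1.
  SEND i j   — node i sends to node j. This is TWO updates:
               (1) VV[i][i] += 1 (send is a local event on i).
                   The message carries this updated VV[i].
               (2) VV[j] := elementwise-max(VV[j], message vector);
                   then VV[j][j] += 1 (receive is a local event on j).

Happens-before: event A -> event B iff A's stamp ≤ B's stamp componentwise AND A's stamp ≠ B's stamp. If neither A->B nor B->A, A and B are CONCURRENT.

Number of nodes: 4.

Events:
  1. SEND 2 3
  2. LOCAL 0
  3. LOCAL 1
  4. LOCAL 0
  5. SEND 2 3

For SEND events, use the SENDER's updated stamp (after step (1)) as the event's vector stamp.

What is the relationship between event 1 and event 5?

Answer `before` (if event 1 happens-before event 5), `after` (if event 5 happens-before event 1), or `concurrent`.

Answer: before

Derivation:
Initial: VV[0]=[0, 0, 0, 0]
Initial: VV[1]=[0, 0, 0, 0]
Initial: VV[2]=[0, 0, 0, 0]
Initial: VV[3]=[0, 0, 0, 0]
Event 1: SEND 2->3: VV[2][2]++ -> VV[2]=[0, 0, 1, 0], msg_vec=[0, 0, 1, 0]; VV[3]=max(VV[3],msg_vec) then VV[3][3]++ -> VV[3]=[0, 0, 1, 1]
Event 2: LOCAL 0: VV[0][0]++ -> VV[0]=[1, 0, 0, 0]
Event 3: LOCAL 1: VV[1][1]++ -> VV[1]=[0, 1, 0, 0]
Event 4: LOCAL 0: VV[0][0]++ -> VV[0]=[2, 0, 0, 0]
Event 5: SEND 2->3: VV[2][2]++ -> VV[2]=[0, 0, 2, 0], msg_vec=[0, 0, 2, 0]; VV[3]=max(VV[3],msg_vec) then VV[3][3]++ -> VV[3]=[0, 0, 2, 2]
Event 1 stamp: [0, 0, 1, 0]
Event 5 stamp: [0, 0, 2, 0]
[0, 0, 1, 0] <= [0, 0, 2, 0]? True
[0, 0, 2, 0] <= [0, 0, 1, 0]? False
Relation: before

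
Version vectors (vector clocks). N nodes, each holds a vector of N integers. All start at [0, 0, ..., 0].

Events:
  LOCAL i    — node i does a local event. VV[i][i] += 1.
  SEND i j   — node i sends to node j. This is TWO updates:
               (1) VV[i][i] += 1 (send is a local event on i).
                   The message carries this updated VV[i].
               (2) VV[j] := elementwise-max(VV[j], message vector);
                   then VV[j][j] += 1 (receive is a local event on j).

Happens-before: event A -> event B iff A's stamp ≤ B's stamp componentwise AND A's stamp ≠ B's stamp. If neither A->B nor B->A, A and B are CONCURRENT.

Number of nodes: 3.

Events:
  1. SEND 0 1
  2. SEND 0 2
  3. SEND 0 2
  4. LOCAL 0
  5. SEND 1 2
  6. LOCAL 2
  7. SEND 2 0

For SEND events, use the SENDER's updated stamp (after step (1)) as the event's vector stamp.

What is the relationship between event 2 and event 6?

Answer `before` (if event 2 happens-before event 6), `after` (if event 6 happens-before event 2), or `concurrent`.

Answer: before

Derivation:
Initial: VV[0]=[0, 0, 0]
Initial: VV[1]=[0, 0, 0]
Initial: VV[2]=[0, 0, 0]
Event 1: SEND 0->1: VV[0][0]++ -> VV[0]=[1, 0, 0], msg_vec=[1, 0, 0]; VV[1]=max(VV[1],msg_vec) then VV[1][1]++ -> VV[1]=[1, 1, 0]
Event 2: SEND 0->2: VV[0][0]++ -> VV[0]=[2, 0, 0], msg_vec=[2, 0, 0]; VV[2]=max(VV[2],msg_vec) then VV[2][2]++ -> VV[2]=[2, 0, 1]
Event 3: SEND 0->2: VV[0][0]++ -> VV[0]=[3, 0, 0], msg_vec=[3, 0, 0]; VV[2]=max(VV[2],msg_vec) then VV[2][2]++ -> VV[2]=[3, 0, 2]
Event 4: LOCAL 0: VV[0][0]++ -> VV[0]=[4, 0, 0]
Event 5: SEND 1->2: VV[1][1]++ -> VV[1]=[1, 2, 0], msg_vec=[1, 2, 0]; VV[2]=max(VV[2],msg_vec) then VV[2][2]++ -> VV[2]=[3, 2, 3]
Event 6: LOCAL 2: VV[2][2]++ -> VV[2]=[3, 2, 4]
Event 7: SEND 2->0: VV[2][2]++ -> VV[2]=[3, 2, 5], msg_vec=[3, 2, 5]; VV[0]=max(VV[0],msg_vec) then VV[0][0]++ -> VV[0]=[5, 2, 5]
Event 2 stamp: [2, 0, 0]
Event 6 stamp: [3, 2, 4]
[2, 0, 0] <= [3, 2, 4]? True
[3, 2, 4] <= [2, 0, 0]? False
Relation: before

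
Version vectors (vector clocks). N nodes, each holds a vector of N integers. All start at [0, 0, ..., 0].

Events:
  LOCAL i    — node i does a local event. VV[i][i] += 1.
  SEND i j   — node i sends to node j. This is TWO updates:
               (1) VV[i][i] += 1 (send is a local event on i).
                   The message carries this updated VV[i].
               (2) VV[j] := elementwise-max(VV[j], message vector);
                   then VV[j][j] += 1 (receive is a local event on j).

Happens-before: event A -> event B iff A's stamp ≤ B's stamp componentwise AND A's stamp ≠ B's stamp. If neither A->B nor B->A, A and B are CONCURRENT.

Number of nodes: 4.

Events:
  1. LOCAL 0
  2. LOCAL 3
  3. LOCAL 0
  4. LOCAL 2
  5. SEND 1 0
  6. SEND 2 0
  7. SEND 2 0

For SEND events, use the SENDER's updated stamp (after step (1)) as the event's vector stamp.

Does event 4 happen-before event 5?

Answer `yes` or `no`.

Answer: no

Derivation:
Initial: VV[0]=[0, 0, 0, 0]
Initial: VV[1]=[0, 0, 0, 0]
Initial: VV[2]=[0, 0, 0, 0]
Initial: VV[3]=[0, 0, 0, 0]
Event 1: LOCAL 0: VV[0][0]++ -> VV[0]=[1, 0, 0, 0]
Event 2: LOCAL 3: VV[3][3]++ -> VV[3]=[0, 0, 0, 1]
Event 3: LOCAL 0: VV[0][0]++ -> VV[0]=[2, 0, 0, 0]
Event 4: LOCAL 2: VV[2][2]++ -> VV[2]=[0, 0, 1, 0]
Event 5: SEND 1->0: VV[1][1]++ -> VV[1]=[0, 1, 0, 0], msg_vec=[0, 1, 0, 0]; VV[0]=max(VV[0],msg_vec) then VV[0][0]++ -> VV[0]=[3, 1, 0, 0]
Event 6: SEND 2->0: VV[2][2]++ -> VV[2]=[0, 0, 2, 0], msg_vec=[0, 0, 2, 0]; VV[0]=max(VV[0],msg_vec) then VV[0][0]++ -> VV[0]=[4, 1, 2, 0]
Event 7: SEND 2->0: VV[2][2]++ -> VV[2]=[0, 0, 3, 0], msg_vec=[0, 0, 3, 0]; VV[0]=max(VV[0],msg_vec) then VV[0][0]++ -> VV[0]=[5, 1, 3, 0]
Event 4 stamp: [0, 0, 1, 0]
Event 5 stamp: [0, 1, 0, 0]
[0, 0, 1, 0] <= [0, 1, 0, 0]? False. Equal? False. Happens-before: False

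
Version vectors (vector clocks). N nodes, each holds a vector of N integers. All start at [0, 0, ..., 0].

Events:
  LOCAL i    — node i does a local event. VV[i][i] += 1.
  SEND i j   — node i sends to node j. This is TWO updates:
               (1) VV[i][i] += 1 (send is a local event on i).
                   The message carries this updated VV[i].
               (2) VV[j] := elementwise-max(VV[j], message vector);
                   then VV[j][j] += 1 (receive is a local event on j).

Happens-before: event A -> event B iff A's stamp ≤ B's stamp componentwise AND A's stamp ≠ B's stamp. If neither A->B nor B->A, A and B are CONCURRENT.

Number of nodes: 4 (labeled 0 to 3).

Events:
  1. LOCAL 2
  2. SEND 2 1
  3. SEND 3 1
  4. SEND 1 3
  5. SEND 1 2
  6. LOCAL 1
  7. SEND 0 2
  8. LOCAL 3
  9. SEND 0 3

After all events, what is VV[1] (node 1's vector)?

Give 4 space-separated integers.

Initial: VV[0]=[0, 0, 0, 0]
Initial: VV[1]=[0, 0, 0, 0]
Initial: VV[2]=[0, 0, 0, 0]
Initial: VV[3]=[0, 0, 0, 0]
Event 1: LOCAL 2: VV[2][2]++ -> VV[2]=[0, 0, 1, 0]
Event 2: SEND 2->1: VV[2][2]++ -> VV[2]=[0, 0, 2, 0], msg_vec=[0, 0, 2, 0]; VV[1]=max(VV[1],msg_vec) then VV[1][1]++ -> VV[1]=[0, 1, 2, 0]
Event 3: SEND 3->1: VV[3][3]++ -> VV[3]=[0, 0, 0, 1], msg_vec=[0, 0, 0, 1]; VV[1]=max(VV[1],msg_vec) then VV[1][1]++ -> VV[1]=[0, 2, 2, 1]
Event 4: SEND 1->3: VV[1][1]++ -> VV[1]=[0, 3, 2, 1], msg_vec=[0, 3, 2, 1]; VV[3]=max(VV[3],msg_vec) then VV[3][3]++ -> VV[3]=[0, 3, 2, 2]
Event 5: SEND 1->2: VV[1][1]++ -> VV[1]=[0, 4, 2, 1], msg_vec=[0, 4, 2, 1]; VV[2]=max(VV[2],msg_vec) then VV[2][2]++ -> VV[2]=[0, 4, 3, 1]
Event 6: LOCAL 1: VV[1][1]++ -> VV[1]=[0, 5, 2, 1]
Event 7: SEND 0->2: VV[0][0]++ -> VV[0]=[1, 0, 0, 0], msg_vec=[1, 0, 0, 0]; VV[2]=max(VV[2],msg_vec) then VV[2][2]++ -> VV[2]=[1, 4, 4, 1]
Event 8: LOCAL 3: VV[3][3]++ -> VV[3]=[0, 3, 2, 3]
Event 9: SEND 0->3: VV[0][0]++ -> VV[0]=[2, 0, 0, 0], msg_vec=[2, 0, 0, 0]; VV[3]=max(VV[3],msg_vec) then VV[3][3]++ -> VV[3]=[2, 3, 2, 4]
Final vectors: VV[0]=[2, 0, 0, 0]; VV[1]=[0, 5, 2, 1]; VV[2]=[1, 4, 4, 1]; VV[3]=[2, 3, 2, 4]

Answer: 0 5 2 1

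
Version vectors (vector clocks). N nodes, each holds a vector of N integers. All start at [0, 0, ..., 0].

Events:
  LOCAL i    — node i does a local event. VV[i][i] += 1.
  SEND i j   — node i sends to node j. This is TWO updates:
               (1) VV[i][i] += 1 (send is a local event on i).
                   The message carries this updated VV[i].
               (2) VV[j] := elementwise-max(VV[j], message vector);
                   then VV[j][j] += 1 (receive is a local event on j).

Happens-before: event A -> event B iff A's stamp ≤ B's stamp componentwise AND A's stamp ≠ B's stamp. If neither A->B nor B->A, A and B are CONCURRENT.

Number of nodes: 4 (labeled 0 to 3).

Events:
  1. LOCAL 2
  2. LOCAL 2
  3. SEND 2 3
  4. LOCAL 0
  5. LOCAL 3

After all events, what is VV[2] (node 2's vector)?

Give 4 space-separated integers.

Initial: VV[0]=[0, 0, 0, 0]
Initial: VV[1]=[0, 0, 0, 0]
Initial: VV[2]=[0, 0, 0, 0]
Initial: VV[3]=[0, 0, 0, 0]
Event 1: LOCAL 2: VV[2][2]++ -> VV[2]=[0, 0, 1, 0]
Event 2: LOCAL 2: VV[2][2]++ -> VV[2]=[0, 0, 2, 0]
Event 3: SEND 2->3: VV[2][2]++ -> VV[2]=[0, 0, 3, 0], msg_vec=[0, 0, 3, 0]; VV[3]=max(VV[3],msg_vec) then VV[3][3]++ -> VV[3]=[0, 0, 3, 1]
Event 4: LOCAL 0: VV[0][0]++ -> VV[0]=[1, 0, 0, 0]
Event 5: LOCAL 3: VV[3][3]++ -> VV[3]=[0, 0, 3, 2]
Final vectors: VV[0]=[1, 0, 0, 0]; VV[1]=[0, 0, 0, 0]; VV[2]=[0, 0, 3, 0]; VV[3]=[0, 0, 3, 2]

Answer: 0 0 3 0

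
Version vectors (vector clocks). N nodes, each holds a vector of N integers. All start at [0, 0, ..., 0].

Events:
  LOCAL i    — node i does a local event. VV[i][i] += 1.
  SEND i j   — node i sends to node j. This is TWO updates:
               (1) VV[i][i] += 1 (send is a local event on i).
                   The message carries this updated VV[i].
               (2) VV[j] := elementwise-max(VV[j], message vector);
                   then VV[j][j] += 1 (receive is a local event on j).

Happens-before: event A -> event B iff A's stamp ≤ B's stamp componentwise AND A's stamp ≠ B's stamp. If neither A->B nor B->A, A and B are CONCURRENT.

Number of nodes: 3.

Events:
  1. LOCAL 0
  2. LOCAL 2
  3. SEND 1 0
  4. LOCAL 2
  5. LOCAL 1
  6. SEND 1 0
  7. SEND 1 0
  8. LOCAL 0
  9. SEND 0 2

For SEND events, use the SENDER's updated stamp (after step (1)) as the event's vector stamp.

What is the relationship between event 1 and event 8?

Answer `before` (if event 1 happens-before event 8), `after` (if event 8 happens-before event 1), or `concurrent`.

Initial: VV[0]=[0, 0, 0]
Initial: VV[1]=[0, 0, 0]
Initial: VV[2]=[0, 0, 0]
Event 1: LOCAL 0: VV[0][0]++ -> VV[0]=[1, 0, 0]
Event 2: LOCAL 2: VV[2][2]++ -> VV[2]=[0, 0, 1]
Event 3: SEND 1->0: VV[1][1]++ -> VV[1]=[0, 1, 0], msg_vec=[0, 1, 0]; VV[0]=max(VV[0],msg_vec) then VV[0][0]++ -> VV[0]=[2, 1, 0]
Event 4: LOCAL 2: VV[2][2]++ -> VV[2]=[0, 0, 2]
Event 5: LOCAL 1: VV[1][1]++ -> VV[1]=[0, 2, 0]
Event 6: SEND 1->0: VV[1][1]++ -> VV[1]=[0, 3, 0], msg_vec=[0, 3, 0]; VV[0]=max(VV[0],msg_vec) then VV[0][0]++ -> VV[0]=[3, 3, 0]
Event 7: SEND 1->0: VV[1][1]++ -> VV[1]=[0, 4, 0], msg_vec=[0, 4, 0]; VV[0]=max(VV[0],msg_vec) then VV[0][0]++ -> VV[0]=[4, 4, 0]
Event 8: LOCAL 0: VV[0][0]++ -> VV[0]=[5, 4, 0]
Event 9: SEND 0->2: VV[0][0]++ -> VV[0]=[6, 4, 0], msg_vec=[6, 4, 0]; VV[2]=max(VV[2],msg_vec) then VV[2][2]++ -> VV[2]=[6, 4, 3]
Event 1 stamp: [1, 0, 0]
Event 8 stamp: [5, 4, 0]
[1, 0, 0] <= [5, 4, 0]? True
[5, 4, 0] <= [1, 0, 0]? False
Relation: before

Answer: before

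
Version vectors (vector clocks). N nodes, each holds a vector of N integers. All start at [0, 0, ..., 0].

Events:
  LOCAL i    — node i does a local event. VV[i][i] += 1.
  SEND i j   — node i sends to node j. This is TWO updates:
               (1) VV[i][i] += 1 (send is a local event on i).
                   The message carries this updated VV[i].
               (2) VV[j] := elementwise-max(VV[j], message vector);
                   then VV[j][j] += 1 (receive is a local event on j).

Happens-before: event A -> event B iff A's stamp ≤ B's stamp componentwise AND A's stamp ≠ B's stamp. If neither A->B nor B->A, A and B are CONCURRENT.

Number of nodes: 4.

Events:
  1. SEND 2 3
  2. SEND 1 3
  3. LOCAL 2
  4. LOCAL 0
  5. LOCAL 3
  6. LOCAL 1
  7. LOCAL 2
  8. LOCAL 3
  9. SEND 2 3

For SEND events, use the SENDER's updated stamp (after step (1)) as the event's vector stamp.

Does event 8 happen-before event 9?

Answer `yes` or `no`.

Initial: VV[0]=[0, 0, 0, 0]
Initial: VV[1]=[0, 0, 0, 0]
Initial: VV[2]=[0, 0, 0, 0]
Initial: VV[3]=[0, 0, 0, 0]
Event 1: SEND 2->3: VV[2][2]++ -> VV[2]=[0, 0, 1, 0], msg_vec=[0, 0, 1, 0]; VV[3]=max(VV[3],msg_vec) then VV[3][3]++ -> VV[3]=[0, 0, 1, 1]
Event 2: SEND 1->3: VV[1][1]++ -> VV[1]=[0, 1, 0, 0], msg_vec=[0, 1, 0, 0]; VV[3]=max(VV[3],msg_vec) then VV[3][3]++ -> VV[3]=[0, 1, 1, 2]
Event 3: LOCAL 2: VV[2][2]++ -> VV[2]=[0, 0, 2, 0]
Event 4: LOCAL 0: VV[0][0]++ -> VV[0]=[1, 0, 0, 0]
Event 5: LOCAL 3: VV[3][3]++ -> VV[3]=[0, 1, 1, 3]
Event 6: LOCAL 1: VV[1][1]++ -> VV[1]=[0, 2, 0, 0]
Event 7: LOCAL 2: VV[2][2]++ -> VV[2]=[0, 0, 3, 0]
Event 8: LOCAL 3: VV[3][3]++ -> VV[3]=[0, 1, 1, 4]
Event 9: SEND 2->3: VV[2][2]++ -> VV[2]=[0, 0, 4, 0], msg_vec=[0, 0, 4, 0]; VV[3]=max(VV[3],msg_vec) then VV[3][3]++ -> VV[3]=[0, 1, 4, 5]
Event 8 stamp: [0, 1, 1, 4]
Event 9 stamp: [0, 0, 4, 0]
[0, 1, 1, 4] <= [0, 0, 4, 0]? False. Equal? False. Happens-before: False

Answer: no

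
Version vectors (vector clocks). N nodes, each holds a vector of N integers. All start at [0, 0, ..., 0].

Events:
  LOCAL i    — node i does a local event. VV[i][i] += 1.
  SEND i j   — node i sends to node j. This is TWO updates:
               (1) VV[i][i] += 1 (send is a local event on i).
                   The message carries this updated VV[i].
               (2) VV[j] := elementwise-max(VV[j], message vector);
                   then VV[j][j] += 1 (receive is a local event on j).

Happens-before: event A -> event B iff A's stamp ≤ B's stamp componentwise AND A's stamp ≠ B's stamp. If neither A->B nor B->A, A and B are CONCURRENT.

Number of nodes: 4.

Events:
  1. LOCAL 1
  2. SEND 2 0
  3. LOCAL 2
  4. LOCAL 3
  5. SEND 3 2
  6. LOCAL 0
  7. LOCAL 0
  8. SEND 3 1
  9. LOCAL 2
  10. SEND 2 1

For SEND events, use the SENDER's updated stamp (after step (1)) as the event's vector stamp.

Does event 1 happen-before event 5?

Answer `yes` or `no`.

Initial: VV[0]=[0, 0, 0, 0]
Initial: VV[1]=[0, 0, 0, 0]
Initial: VV[2]=[0, 0, 0, 0]
Initial: VV[3]=[0, 0, 0, 0]
Event 1: LOCAL 1: VV[1][1]++ -> VV[1]=[0, 1, 0, 0]
Event 2: SEND 2->0: VV[2][2]++ -> VV[2]=[0, 0, 1, 0], msg_vec=[0, 0, 1, 0]; VV[0]=max(VV[0],msg_vec) then VV[0][0]++ -> VV[0]=[1, 0, 1, 0]
Event 3: LOCAL 2: VV[2][2]++ -> VV[2]=[0, 0, 2, 0]
Event 4: LOCAL 3: VV[3][3]++ -> VV[3]=[0, 0, 0, 1]
Event 5: SEND 3->2: VV[3][3]++ -> VV[3]=[0, 0, 0, 2], msg_vec=[0, 0, 0, 2]; VV[2]=max(VV[2],msg_vec) then VV[2][2]++ -> VV[2]=[0, 0, 3, 2]
Event 6: LOCAL 0: VV[0][0]++ -> VV[0]=[2, 0, 1, 0]
Event 7: LOCAL 0: VV[0][0]++ -> VV[0]=[3, 0, 1, 0]
Event 8: SEND 3->1: VV[3][3]++ -> VV[3]=[0, 0, 0, 3], msg_vec=[0, 0, 0, 3]; VV[1]=max(VV[1],msg_vec) then VV[1][1]++ -> VV[1]=[0, 2, 0, 3]
Event 9: LOCAL 2: VV[2][2]++ -> VV[2]=[0, 0, 4, 2]
Event 10: SEND 2->1: VV[2][2]++ -> VV[2]=[0, 0, 5, 2], msg_vec=[0, 0, 5, 2]; VV[1]=max(VV[1],msg_vec) then VV[1][1]++ -> VV[1]=[0, 3, 5, 3]
Event 1 stamp: [0, 1, 0, 0]
Event 5 stamp: [0, 0, 0, 2]
[0, 1, 0, 0] <= [0, 0, 0, 2]? False. Equal? False. Happens-before: False

Answer: no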